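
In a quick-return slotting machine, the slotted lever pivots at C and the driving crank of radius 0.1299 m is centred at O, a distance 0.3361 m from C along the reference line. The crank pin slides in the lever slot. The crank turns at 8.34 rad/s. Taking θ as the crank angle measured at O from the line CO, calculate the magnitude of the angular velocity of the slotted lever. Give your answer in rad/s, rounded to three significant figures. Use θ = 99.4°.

ω = 8.34 rad/s
Crank pin A relative to C: A = (d + r cosθ, r sinθ); lever angle φ = atan2(r sinθ, d + r cosθ).
Differentiating tanφ: φ̇ = rω(d cosθ + r)/(d² + r² + 2dr cosθ).
d² + r² + 2dr cosθ = |CA|² = 0.115576 m²;  d cosθ + r = +0.075006 m.
|ω_lever| = |0.1299·8.34·+0.075006| / 0.115576 = 0.70308 rad/s.

0.703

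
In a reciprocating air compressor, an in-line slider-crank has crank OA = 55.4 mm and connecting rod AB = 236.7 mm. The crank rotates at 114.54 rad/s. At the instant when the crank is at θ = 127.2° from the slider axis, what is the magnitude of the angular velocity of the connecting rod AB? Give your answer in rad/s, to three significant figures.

ω = 114.5 rad/s
The rod makes angle φ with the slider axis where L sinφ = r sinθ; differentiating, L cosφ·φ̇ = r ω cosθ.
L cosφ = √(L² − r² sin²θ) = 0.23255 m.
|ω_rod| = r ω |cosθ| / √(L² − r² sin²θ) = 0.0554·114.5·0.60460/0.23255 = 16.497 rad/s.

16.5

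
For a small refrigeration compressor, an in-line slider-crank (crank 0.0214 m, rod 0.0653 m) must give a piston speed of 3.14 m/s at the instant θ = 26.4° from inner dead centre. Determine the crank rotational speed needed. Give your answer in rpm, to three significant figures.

2430

For an in-line slider-crank, |v_piston| = rω|sinθ|·[1 + r cosθ/√(L² − r² sin²θ)].
With r = 0.0214 m, L = 0.0653 m, θ = 26.4°: the bracketed kinematic factor |dx/dθ| = 0.012338 m.
ω = v/|dx/dθ| = 3.14/0.012338 = 254.49 rad/s.
N = 60ω/(2π) = 2430.2 rpm.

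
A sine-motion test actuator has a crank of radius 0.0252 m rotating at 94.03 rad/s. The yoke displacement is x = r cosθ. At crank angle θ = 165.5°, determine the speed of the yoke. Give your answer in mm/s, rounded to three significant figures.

593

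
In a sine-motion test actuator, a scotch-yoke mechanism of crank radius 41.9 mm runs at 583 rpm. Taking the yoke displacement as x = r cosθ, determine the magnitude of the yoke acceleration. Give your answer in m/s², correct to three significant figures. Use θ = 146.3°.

ω = 61.05 rad/s (from 583 rpm).
x = r cosθ ⇒ ẍ = −rω² cosθ (ω constant).
|a| = rω²|cosθ| = 0.0419·(61.05)²·|cos 146.3°| = 129.93 m/s².

130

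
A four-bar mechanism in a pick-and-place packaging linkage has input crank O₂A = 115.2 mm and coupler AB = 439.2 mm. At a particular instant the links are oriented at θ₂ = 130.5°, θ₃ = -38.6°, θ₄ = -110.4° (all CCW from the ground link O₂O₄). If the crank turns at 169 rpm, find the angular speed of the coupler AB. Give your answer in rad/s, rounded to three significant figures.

4.27

ω₂ = 17.7 rad/s (from 169 rpm).
Differentiating the loop-closure r₂e^{iθ₂}+r₃e^{iθ₃}=r₁+r₄e^{iθ₄} gives r₂ω₂e^{iθ₂}+r₃ω₃e^{iθ₃}=r₄ω₄e^{iθ₄}.
Eliminating the other unknown: ω₃ = r₂ω₂ sin(θ₄−θ₂) / [r₃ sin(θ₃−θ₄)].
Numerator sine = +0.87377; denominator sine = +0.94997.
Result = 0.1152·17.7·(+0.87377) / (0.4392·(+0.94997)) = +4.2697 rad/s; magnitude 4.2697 rad/s.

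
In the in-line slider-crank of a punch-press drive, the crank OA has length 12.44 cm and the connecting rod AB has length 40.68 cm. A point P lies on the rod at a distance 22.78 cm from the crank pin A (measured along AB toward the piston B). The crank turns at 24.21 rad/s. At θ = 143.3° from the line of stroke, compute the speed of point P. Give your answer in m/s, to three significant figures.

1.88

ω = 24.21 rad/s.  Crank-pin speed |V_A| = rω = 3.0117 m/s, perpendicular to OA.
Rod angle: sinφ = −(r/L) sinθ ⇒ φ = -10.530°; ω_rod = −rω cosθ/√(L²−r²sin²θ) = +6.0376 rad/s.
V_P = V_A + ω_rod × AP, with AP = 0.2278 m along the rod.
Components: V_Px = −rω sinθ − a·ω_rod·sinφ = -1.5485 m/s;  V_Py = rω cosθ + a·ω_rod·cosφ = -1.0625 m/s.
|V_P| = √(V_Px² + V_Py²) = 1.878 m/s.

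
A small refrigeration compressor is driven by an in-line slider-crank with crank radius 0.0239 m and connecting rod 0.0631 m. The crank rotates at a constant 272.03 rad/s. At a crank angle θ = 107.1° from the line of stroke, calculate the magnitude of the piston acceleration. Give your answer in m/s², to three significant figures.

1110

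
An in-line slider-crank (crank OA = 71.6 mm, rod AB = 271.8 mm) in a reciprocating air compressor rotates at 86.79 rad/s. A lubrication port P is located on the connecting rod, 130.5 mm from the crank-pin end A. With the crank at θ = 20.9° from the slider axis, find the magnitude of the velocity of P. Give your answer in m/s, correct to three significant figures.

ω = 86.79 rad/s.  Crank-pin speed |V_A| = rω = 6.2142 m/s, perpendicular to OA.
Rod angle: sinφ = −(r/L) sinθ ⇒ φ = -5.392°; ω_rod = −rω cosθ/√(L²−r²sin²θ) = -21.454 rad/s.
V_P = V_A + ω_rod × AP, with AP = 0.1305 m along the rod.
Components: V_Px = −rω sinθ − a·ω_rod·sinφ = -2.4799 m/s;  V_Py = rω cosθ + a·ω_rod·cosφ = +3.018 m/s.
|V_P| = √(V_Px² + V_Py²) = 3.9062 m/s.

3.91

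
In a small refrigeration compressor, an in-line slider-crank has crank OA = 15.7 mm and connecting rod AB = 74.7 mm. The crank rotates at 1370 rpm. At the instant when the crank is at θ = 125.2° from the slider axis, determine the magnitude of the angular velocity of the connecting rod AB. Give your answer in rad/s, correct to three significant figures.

ω = 143.5 rad/s (converted from 1370 rpm).
The rod makes angle φ with the slider axis where L sinφ = r sinθ; differentiating, L cosφ·φ̇ = r ω cosθ.
L cosφ = √(L² − r² sin²θ) = 0.07359 m.
|ω_rod| = r ω |cosθ| / √(L² − r² sin²θ) = 0.0157·143.5·0.57643/0.07359 = 17.643 rad/s.

17.6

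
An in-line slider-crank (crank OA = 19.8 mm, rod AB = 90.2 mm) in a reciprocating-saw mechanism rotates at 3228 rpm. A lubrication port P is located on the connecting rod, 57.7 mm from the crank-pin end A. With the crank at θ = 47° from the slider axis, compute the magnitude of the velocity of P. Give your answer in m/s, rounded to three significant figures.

ω = 338 rad/s.  Crank-pin speed |V_A| = rω = 6.6931 m/s, perpendicular to OA.
Rod angle: sinφ = −(r/L) sinθ ⇒ φ = -9.238°; ω_rod = −rω cosθ/√(L²−r²sin²θ) = -51.271 rad/s.
V_P = V_A + ω_rod × AP, with AP = 0.0577 m along the rod.
Components: V_Px = −rω sinθ − a·ω_rod·sinφ = -5.37 m/s;  V_Py = rω cosθ + a·ω_rod·cosφ = +1.6447 m/s.
|V_P| = √(V_Px² + V_Py²) = 5.6162 m/s.

5.62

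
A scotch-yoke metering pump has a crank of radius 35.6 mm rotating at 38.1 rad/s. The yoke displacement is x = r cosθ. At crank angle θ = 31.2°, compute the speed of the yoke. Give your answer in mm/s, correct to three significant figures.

ω = 38.1 rad/s
x = r cosθ ⇒ ẋ = −rω sinθ.
|v| = rω|sinθ| = 0.0356·38.1·|sin 31.2°| = 0.70263 m/s = 702.63 mm/s.

703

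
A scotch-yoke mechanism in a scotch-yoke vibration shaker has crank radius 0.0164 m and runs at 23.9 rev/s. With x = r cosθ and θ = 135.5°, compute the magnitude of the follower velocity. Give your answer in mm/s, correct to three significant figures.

ω = 150.2 rad/s (from 23.9 rev/s).
x = r cosθ ⇒ ẋ = −rω sinθ.
|v| = rω|sinθ| = 0.0164·150.2·|sin 135.5°| = 1.7262 m/s = 1726.2 mm/s.

1730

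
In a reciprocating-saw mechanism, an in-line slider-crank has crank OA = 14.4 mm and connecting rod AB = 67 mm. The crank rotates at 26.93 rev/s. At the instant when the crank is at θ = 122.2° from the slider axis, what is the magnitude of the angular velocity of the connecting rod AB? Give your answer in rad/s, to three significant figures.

ω = 169.2 rad/s (converted from 26.93 rev/s).
The rod makes angle φ with the slider axis where L sinφ = r sinθ; differentiating, L cosφ·φ̇ = r ω cosθ.
L cosφ = √(L² − r² sin²θ) = 0.065883 m.
|ω_rod| = r ω |cosθ| / √(L² − r² sin²θ) = 0.0144·169.2·0.53288/0.065883 = 19.708 rad/s.

19.7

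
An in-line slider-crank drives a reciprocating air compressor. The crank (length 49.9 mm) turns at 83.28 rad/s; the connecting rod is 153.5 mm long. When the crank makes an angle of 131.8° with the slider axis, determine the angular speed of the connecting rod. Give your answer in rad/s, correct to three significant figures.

18.6

ω = 83.28 rad/s
The rod makes angle φ with the slider axis where L sinφ = r sinθ; differentiating, L cosφ·φ̇ = r ω cosθ.
L cosφ = √(L² − r² sin²θ) = 0.14892 m.
|ω_rod| = r ω |cosθ| / √(L² − r² sin²θ) = 0.0499·83.28·0.66653/0.14892 = 18.599 rad/s.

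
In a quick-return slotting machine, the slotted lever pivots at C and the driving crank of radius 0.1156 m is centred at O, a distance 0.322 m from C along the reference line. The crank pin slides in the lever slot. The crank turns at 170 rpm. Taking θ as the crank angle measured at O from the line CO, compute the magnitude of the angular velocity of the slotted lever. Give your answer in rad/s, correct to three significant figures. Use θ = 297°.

ω = 17.8 rad/s (from 170 rpm).
Crank pin A relative to C: A = (d + r cosθ, r sinθ); lever angle φ = atan2(r sinθ, d + r cosθ).
Differentiating tanφ: φ̇ = rω(d cosθ + r)/(d² + r² + 2dr cosθ).
d² + r² + 2dr cosθ = |CA|² = 0.150845 m²;  d cosθ + r = +0.26178 m.
|ω_lever| = |0.1156·17.8·+0.26178| / 0.150845 = 3.5715 rad/s.

3.57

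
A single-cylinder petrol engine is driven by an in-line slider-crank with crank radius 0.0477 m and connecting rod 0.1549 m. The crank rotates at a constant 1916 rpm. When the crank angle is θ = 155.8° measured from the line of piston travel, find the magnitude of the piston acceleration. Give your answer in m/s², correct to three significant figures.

1350

ω = 2π·1916/60 = 200.6 rad/s
x(θ) = r cosθ + √(L² − r² sin²θ); with ω constant, a = ω²·d²x/dθ².
d²x/dθ² = −r cosθ − r²(cos2θ)/√u − r⁴ sin²2θ/(4u^{3/2}),  u = L² − r² sin²θ = 0.0236117 m².
Substituting r = 0.0477 m, L = 0.1549 m, θ = 155.8°: d²x/dθ² = +0.033478 m.
a = ω²·d²x/dθ² = (200.6)²·(+0.033478) = +1347.7 m/s²;  |a| = 1347.7 m/s².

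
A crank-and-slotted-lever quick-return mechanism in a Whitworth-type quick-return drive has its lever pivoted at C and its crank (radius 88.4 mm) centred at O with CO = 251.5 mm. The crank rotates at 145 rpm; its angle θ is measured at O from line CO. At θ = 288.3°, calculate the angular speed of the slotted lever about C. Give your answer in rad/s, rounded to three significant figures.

ω = 15.18 rad/s (from 145 rpm).
Crank pin A relative to C: A = (d + r cosθ, r sinθ); lever angle φ = atan2(r sinθ, d + r cosθ).
Differentiating tanφ: φ̇ = rω(d cosθ + r)/(d² + r² + 2dr cosθ).
d² + r² + 2dr cosθ = |CA|² = 0.0850285 m²;  d cosθ + r = +0.16737 m.
|ω_lever| = |0.0884·15.18·+0.16737| / 0.0850285 = 2.6422 rad/s.

2.64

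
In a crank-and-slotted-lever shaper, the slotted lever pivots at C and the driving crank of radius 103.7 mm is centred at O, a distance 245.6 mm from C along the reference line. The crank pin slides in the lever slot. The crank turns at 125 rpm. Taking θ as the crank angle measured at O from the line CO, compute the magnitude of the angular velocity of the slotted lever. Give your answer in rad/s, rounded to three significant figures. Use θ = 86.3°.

ω = 13.09 rad/s (from 125 rpm).
Crank pin A relative to C: A = (d + r cosθ, r sinθ); lever angle φ = atan2(r sinθ, d + r cosθ).
Differentiating tanφ: φ̇ = rω(d cosθ + r)/(d² + r² + 2dr cosθ).
d² + r² + 2dr cosθ = |CA|² = 0.0743602 m²;  d cosθ + r = +0.11955 m.
|ω_lever| = |0.1037·13.09·+0.11955| / 0.0743602 = 2.1823 rad/s.

2.18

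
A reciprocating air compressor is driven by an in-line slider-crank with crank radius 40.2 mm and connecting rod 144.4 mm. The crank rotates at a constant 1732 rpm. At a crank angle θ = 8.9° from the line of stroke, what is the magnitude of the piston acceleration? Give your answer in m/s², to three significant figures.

1660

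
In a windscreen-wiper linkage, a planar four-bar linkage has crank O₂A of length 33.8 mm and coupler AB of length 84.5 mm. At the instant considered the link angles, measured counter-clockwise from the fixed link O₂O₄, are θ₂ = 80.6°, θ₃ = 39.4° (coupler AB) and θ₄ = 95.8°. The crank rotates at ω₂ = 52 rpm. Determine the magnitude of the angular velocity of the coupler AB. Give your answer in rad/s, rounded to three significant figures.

ω₂ = 5.445 rad/s (from 52 rpm).
Differentiating the loop-closure r₂e^{iθ₂}+r₃e^{iθ₃}=r₁+r₄e^{iθ₄} gives r₂ω₂e^{iθ₂}+r₃ω₃e^{iθ₃}=r₄ω₄e^{iθ₄}.
Eliminating the other unknown: ω₃ = r₂ω₂ sin(θ₄−θ₂) / [r₃ sin(θ₃−θ₄)].
Numerator sine = +0.26219; denominator sine = -0.83292.
Result = 0.0338·5.445·(+0.26219) / (0.0845·(-0.83292)) = -0.68565 rad/s; magnitude 0.68565 rad/s.

0.686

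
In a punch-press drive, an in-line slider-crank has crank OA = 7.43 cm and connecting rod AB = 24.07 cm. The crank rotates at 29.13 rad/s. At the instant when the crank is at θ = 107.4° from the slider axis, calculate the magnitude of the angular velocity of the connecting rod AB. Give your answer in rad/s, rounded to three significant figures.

2.81

ω = 29.13 rad/s
The rod makes angle φ with the slider axis where L sinφ = r sinθ; differentiating, L cosφ·φ̇ = r ω cosθ.
L cosφ = √(L² − r² sin²θ) = 0.23002 m.
|ω_rod| = r ω |cosθ| / √(L² − r² sin²θ) = 0.0743·29.13·0.29904/0.23002 = 2.8138 rad/s.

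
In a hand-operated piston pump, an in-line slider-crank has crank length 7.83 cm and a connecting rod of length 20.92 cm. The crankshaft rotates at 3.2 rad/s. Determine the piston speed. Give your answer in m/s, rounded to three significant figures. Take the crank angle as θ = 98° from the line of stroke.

0.234

ω = 3.2 rad/s
For an in-line slider-crank, x = r cosθ + √(L² − r² sin²θ), so v = −rω sinθ·[1 + r cosθ/√(L² − r² sin²θ)].
With r = 0.0783 m, L = 0.2092 m, θ = 98°: √(L² − r² sin²θ) = 0.1943 m.
v = −0.0783·3.2·0.99027·[1 + 0.0783·-0.13917/0.1943] = -0.23421 m/s.
|v| = 0.23421 m/s.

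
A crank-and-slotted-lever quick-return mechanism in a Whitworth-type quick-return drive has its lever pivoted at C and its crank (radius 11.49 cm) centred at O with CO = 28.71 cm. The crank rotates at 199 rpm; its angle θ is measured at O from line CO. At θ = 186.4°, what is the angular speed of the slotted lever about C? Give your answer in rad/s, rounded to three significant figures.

ω = 20.84 rad/s (from 199 rpm).
Crank pin A relative to C: A = (d + r cosθ, r sinθ); lever angle φ = atan2(r sinθ, d + r cosθ).
Differentiating tanφ: φ̇ = rω(d cosθ + r)/(d² + r² + 2dr cosθ).
d² + r² + 2dr cosθ = |CA|² = 0.030064 m²;  d cosθ + r = -0.17041 m.
|ω_lever| = |0.1149·20.84·-0.17041| / 0.030064 = 13.572 rad/s.

13.6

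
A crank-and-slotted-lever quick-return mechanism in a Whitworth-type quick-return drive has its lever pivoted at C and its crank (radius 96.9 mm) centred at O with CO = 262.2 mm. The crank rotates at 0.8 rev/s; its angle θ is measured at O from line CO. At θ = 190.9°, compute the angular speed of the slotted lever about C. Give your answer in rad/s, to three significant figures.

2.77

ω = 5.027 rad/s (from 0.8 rev/s).
Crank pin A relative to C: A = (d + r cosθ, r sinθ); lever angle φ = atan2(r sinθ, d + r cosθ).
Differentiating tanφ: φ̇ = rω(d cosθ + r)/(d² + r² + 2dr cosθ).
d² + r² + 2dr cosθ = |CA|² = 0.0282408 m²;  d cosθ + r = -0.16057 m.
|ω_lever| = |0.0969·5.027·-0.16057| / 0.0282408 = 2.7694 rad/s.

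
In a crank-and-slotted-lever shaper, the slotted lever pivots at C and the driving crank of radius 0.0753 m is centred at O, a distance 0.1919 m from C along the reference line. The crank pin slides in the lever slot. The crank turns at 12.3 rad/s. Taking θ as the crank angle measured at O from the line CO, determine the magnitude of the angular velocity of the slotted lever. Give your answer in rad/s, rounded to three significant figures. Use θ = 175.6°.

7.86

ω = 12.3 rad/s
Crank pin A relative to C: A = (d + r cosθ, r sinθ); lever angle φ = atan2(r sinθ, d + r cosθ).
Differentiating tanφ: φ̇ = rω(d cosθ + r)/(d² + r² + 2dr cosθ).
d² + r² + 2dr cosθ = |CA|² = 0.0136807 m²;  d cosθ + r = -0.11603 m.
|ω_lever| = |0.0753·12.3·-0.11603| / 0.0136807 = 7.8556 rad/s.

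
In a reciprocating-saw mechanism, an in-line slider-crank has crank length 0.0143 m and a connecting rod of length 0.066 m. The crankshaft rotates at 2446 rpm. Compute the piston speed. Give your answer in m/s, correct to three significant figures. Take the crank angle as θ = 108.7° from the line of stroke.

3.22

ω = 2π·2446/60 = 256.1 rad/s
For an in-line slider-crank, x = r cosθ + √(L² − r² sin²θ), so v = −rω sinθ·[1 + r cosθ/√(L² − r² sin²θ)].
With r = 0.0143 m, L = 0.066 m, θ = 108.7°: √(L² − r² sin²θ) = 0.064595 m.
v = −0.0143·256.1·0.94721·[1 + 0.0143·-0.32061/0.064595] = -3.2233 m/s.
|v| = 3.2233 m/s.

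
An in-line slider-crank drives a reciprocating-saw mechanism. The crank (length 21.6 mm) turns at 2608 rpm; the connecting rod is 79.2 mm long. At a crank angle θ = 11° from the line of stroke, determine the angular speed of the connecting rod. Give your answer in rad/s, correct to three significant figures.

ω = 273.1 rad/s (converted from 2608 rpm).
The rod makes angle φ with the slider axis where L sinφ = r sinθ; differentiating, L cosφ·φ̇ = r ω cosθ.
L cosφ = √(L² − r² sin²θ) = 0.079093 m.
|ω_rod| = r ω |cosθ| / √(L² − r² sin²θ) = 0.0216·273.1·0.98163/0.079093 = 73.215 rad/s.

73.2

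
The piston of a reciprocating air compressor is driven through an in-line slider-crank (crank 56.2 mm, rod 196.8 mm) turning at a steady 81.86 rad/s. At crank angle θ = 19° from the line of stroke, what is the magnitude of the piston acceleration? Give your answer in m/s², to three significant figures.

442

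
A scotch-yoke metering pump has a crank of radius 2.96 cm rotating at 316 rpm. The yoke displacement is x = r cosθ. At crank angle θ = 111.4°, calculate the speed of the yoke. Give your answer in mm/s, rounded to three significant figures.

912

ω = 33.09 rad/s (from 316 rpm).
x = r cosθ ⇒ ẋ = −rω sinθ.
|v| = rω|sinθ| = 0.0296·33.09·|sin 111.4°| = 0.91198 m/s = 911.98 mm/s.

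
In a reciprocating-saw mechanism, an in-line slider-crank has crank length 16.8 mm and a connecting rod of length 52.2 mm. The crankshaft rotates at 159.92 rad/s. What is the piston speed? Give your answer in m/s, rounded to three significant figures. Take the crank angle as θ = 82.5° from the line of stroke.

ω = 159.9 rad/s
For an in-line slider-crank, x = r cosθ + √(L² − r² sin²θ), so v = −rω sinθ·[1 + r cosθ/√(L² − r² sin²θ)].
With r = 0.0168 m, L = 0.0522 m, θ = 82.5°: √(L² − r² sin²θ) = 0.049471 m.
v = −0.0168·159.9·0.99144·[1 + 0.0168·0.13053/0.049471] = -2.7817 m/s.
|v| = 2.7817 m/s.

2.78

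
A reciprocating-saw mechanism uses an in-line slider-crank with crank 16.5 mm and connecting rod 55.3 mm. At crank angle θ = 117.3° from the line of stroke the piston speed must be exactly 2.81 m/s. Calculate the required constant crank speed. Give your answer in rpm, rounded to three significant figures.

2130

For an in-line slider-crank, |v_piston| = rω|sinθ|·[1 + r cosθ/√(L² − r² sin²θ)].
With r = 0.0165 m, L = 0.0553 m, θ = 117.3°: the bracketed kinematic factor |dx/dθ| = 0.012581 m.
ω = v/|dx/dθ| = 2.81/0.012581 = 223.35 rad/s.
N = 60ω/(2π) = 2132.8 rpm.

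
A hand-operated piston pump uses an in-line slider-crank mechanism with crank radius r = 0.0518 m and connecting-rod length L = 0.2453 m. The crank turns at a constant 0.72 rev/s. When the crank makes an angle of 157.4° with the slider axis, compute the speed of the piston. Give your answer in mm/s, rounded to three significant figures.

ω = 2π·0.72 = 4.524 rad/s
For an in-line slider-crank, x = r cosθ + √(L² − r² sin²θ), so v = −rω sinθ·[1 + r cosθ/√(L² − r² sin²θ)].
With r = 0.0518 m, L = 0.2453 m, θ = 157.4°: √(L² − r² sin²θ) = 0.24449 m.
v = −0.0518·4.524·0.38430·[1 + 0.0518·-0.92321/0.24449] = -0.07244 m/s.
|v| = 0.07244 m/s = 72.44 mm/s.

72.4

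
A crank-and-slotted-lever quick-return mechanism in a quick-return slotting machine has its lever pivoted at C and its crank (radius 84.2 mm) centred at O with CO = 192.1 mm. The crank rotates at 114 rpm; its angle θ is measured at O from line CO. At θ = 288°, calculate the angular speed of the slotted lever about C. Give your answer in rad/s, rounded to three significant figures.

ω = 11.94 rad/s (from 114 rpm).
Crank pin A relative to C: A = (d + r cosθ, r sinθ); lever angle φ = atan2(r sinθ, d + r cosθ).
Differentiating tanφ: φ̇ = rω(d cosθ + r)/(d² + r² + 2dr cosθ).
d² + r² + 2dr cosθ = |CA|² = 0.0539886 m²;  d cosθ + r = +0.14356 m.
|ω_lever| = |0.0842·11.94·+0.14356| / 0.0539886 = 2.6729 rad/s.

2.67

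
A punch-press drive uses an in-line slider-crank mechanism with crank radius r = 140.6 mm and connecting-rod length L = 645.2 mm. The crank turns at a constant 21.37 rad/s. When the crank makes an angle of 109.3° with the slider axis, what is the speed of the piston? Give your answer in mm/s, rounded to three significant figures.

2630

ω = 21.37 rad/s
For an in-line slider-crank, x = r cosθ + √(L² − r² sin²θ), so v = −rω sinθ·[1 + r cosθ/√(L² − r² sin²θ)].
With r = 0.1406 m, L = 0.6452 m, θ = 109.3°: √(L² − r² sin²θ) = 0.63141 m.
v = −0.1406·21.37·0.94380·[1 + 0.1406·-0.33051/0.63141] = -2.6271 m/s.
|v| = 2.6271 m/s = 2627.1 mm/s.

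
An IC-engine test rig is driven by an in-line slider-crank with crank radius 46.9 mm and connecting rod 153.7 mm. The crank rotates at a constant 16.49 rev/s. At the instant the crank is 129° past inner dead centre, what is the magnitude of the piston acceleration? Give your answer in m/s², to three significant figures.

346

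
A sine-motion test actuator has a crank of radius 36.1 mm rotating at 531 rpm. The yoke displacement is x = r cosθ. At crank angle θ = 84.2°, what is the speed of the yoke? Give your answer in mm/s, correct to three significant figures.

2000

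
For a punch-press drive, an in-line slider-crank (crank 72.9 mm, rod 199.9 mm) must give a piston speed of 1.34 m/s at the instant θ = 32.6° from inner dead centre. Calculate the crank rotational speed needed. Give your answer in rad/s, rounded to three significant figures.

26.0

For an in-line slider-crank, |v_piston| = rω|sinθ|·[1 + r cosθ/√(L² − r² sin²θ)].
With r = 0.0729 m, L = 0.1999 m, θ = 32.6°: the bracketed kinematic factor |dx/dθ| = 0.051583 m.
ω = v/|dx/dθ| = 1.34/0.051583 = 25.978 rad/s.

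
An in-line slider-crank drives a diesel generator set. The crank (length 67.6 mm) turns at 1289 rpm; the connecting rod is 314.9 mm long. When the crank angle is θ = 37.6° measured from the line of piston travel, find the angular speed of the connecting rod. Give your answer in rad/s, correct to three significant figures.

23.2

ω = 135 rad/s (converted from 1289 rpm).
The rod makes angle φ with the slider axis where L sinφ = r sinθ; differentiating, L cosφ·φ̇ = r ω cosθ.
L cosφ = √(L² − r² sin²θ) = 0.31219 m.
|ω_rod| = r ω |cosθ| / √(L² − r² sin²θ) = 0.0676·135·0.79229/0.31219 = 23.158 rad/s.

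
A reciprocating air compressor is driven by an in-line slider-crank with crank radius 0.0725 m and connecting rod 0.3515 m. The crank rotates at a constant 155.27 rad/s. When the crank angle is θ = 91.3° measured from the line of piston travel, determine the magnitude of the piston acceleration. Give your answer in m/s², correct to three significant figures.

ω = 155.3 rad/s
x(θ) = r cosθ + √(L² − r² sin²θ); with ω constant, a = ω²·d²x/dθ².
d²x/dθ² = −r cosθ − r²(cos2θ)/√u − r⁴ sin²2θ/(4u^{3/2}),  u = L² − r² sin²θ = 0.118299 m².
Substituting r = 0.0725 m, L = 0.3515 m, θ = 91.3°: d²x/dθ² = +0.016911 m.
a = ω²·d²x/dθ² = (155.3)²·(+0.016911) = +407.7 m/s²;  |a| = 407.7 m/s².

408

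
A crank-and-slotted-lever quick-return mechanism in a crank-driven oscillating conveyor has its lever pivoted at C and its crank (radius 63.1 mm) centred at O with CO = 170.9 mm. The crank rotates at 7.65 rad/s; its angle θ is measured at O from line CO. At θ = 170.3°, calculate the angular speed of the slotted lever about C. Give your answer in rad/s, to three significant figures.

4.26

ω = 7.65 rad/s
Crank pin A relative to C: A = (d + r cosθ, r sinθ); lever angle φ = atan2(r sinθ, d + r cosθ).
Differentiating tanφ: φ̇ = rω(d cosθ + r)/(d² + r² + 2dr cosθ).
d² + r² + 2dr cosθ = |CA|² = 0.0119292 m²;  d cosθ + r = -0.10536 m.
|ω_lever| = |0.0631·7.65·-0.10536| / 0.0119292 = 4.2633 rad/s.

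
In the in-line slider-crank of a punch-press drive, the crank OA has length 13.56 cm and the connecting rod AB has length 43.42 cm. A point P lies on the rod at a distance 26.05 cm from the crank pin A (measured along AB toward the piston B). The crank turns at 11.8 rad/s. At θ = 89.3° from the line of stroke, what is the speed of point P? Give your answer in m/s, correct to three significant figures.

ω = 11.8 rad/s.  Crank-pin speed |V_A| = rω = 1.6001 m/s, perpendicular to OA.
Rod angle: sinφ = −(r/L) sinθ ⇒ φ = -18.196°; ω_rod = −rω cosθ/√(L²−r²sin²θ) = -0.047391 rad/s.
V_P = V_A + ω_rod × AP, with AP = 0.2605 m along the rod.
Components: V_Px = −rω sinθ − a·ω_rod·sinφ = -1.6038 m/s;  V_Py = rω cosθ + a·ω_rod·cosφ = +0.0078202 m/s.
|V_P| = √(V_Px² + V_Py²) = 1.6038 m/s.

1.60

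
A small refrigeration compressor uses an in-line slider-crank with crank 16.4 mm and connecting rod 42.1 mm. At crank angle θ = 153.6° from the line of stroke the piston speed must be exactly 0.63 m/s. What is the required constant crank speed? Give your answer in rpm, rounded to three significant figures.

For an in-line slider-crank, |v_piston| = rω|sinθ|·[1 + r cosθ/√(L² − r² sin²θ)].
With r = 0.0164 m, L = 0.0421 m, θ = 153.6°: the bracketed kinematic factor |dx/dθ| = 0.0047086 m.
ω = v/|dx/dθ| = 0.63/0.0047086 = 133.8 rad/s.
N = 60ω/(2π) = 1277.7 rpm.

1280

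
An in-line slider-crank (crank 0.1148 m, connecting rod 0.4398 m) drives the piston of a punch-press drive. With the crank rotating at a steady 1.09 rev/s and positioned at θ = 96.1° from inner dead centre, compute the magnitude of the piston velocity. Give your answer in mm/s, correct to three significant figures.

ω = 2π·1.09 = 6.849 rad/s
For an in-line slider-crank, x = r cosθ + √(L² − r² sin²θ), so v = −rω sinθ·[1 + r cosθ/√(L² − r² sin²θ)].
With r = 0.1148 m, L = 0.4398 m, θ = 96.1°: √(L² − r² sin²θ) = 0.42473 m.
v = −0.1148·6.849·0.99434·[1 + 0.1148·-0.10626/0.42473] = -0.75932 m/s.
|v| = 0.75932 m/s = 759.32 mm/s.

759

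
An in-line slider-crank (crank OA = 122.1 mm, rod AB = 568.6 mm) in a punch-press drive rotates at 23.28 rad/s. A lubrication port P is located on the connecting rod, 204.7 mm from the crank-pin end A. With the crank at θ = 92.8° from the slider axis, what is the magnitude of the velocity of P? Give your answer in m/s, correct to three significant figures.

ω = 23.28 rad/s.  Crank-pin speed |V_A| = rω = 2.8425 m/s, perpendicular to OA.
Rod angle: sinφ = −(r/L) sinθ ⇒ φ = -12.385°; ω_rod = −rω cosθ/√(L²−r²sin²θ) = +0.25002 rad/s.
V_P = V_A + ω_rod × AP, with AP = 0.2047 m along the rod.
Components: V_Px = −rω sinθ − a·ω_rod·sinφ = -2.8281 m/s;  V_Py = rω cosθ + a·ω_rod·cosφ = -0.088866 m/s.
|V_P| = √(V_Px² + V_Py²) = 2.8295 m/s.

2.83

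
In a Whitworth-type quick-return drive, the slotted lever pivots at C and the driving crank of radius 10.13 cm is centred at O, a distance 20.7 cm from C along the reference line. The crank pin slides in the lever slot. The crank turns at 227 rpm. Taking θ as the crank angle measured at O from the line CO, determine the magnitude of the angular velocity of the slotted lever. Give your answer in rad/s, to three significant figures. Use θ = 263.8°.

3.91

ω = 23.77 rad/s (from 227 rpm).
Crank pin A relative to C: A = (d + r cosθ, r sinθ); lever angle φ = atan2(r sinθ, d + r cosθ).
Differentiating tanφ: φ̇ = rω(d cosθ + r)/(d² + r² + 2dr cosθ).
d² + r² + 2dr cosθ = |CA|² = 0.0485814 m²;  d cosθ + r = +0.078944 m.
|ω_lever| = |0.1013·23.77·+0.078944| / 0.0485814 = 3.913 rad/s.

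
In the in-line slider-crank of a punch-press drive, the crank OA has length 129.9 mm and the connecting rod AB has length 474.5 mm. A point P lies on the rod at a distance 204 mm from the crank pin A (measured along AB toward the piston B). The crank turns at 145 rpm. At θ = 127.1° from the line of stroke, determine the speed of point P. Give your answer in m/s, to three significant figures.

ω = 15.18 rad/s.  Crank-pin speed |V_A| = rω = 1.9724 m/s, perpendicular to OA.
Rod angle: sinφ = −(r/L) sinθ ⇒ φ = -12.612°; ω_rod = −rω cosθ/√(L²−r²sin²θ) = +2.5695 rad/s.
V_P = V_A + ω_rod × AP, with AP = 0.204 m along the rod.
Components: V_Px = −rω sinθ − a·ω_rod·sinφ = -1.4587 m/s;  V_Py = rω cosθ + a·ω_rod·cosφ = -0.67827 m/s.
|V_P| = √(V_Px² + V_Py²) = 1.6087 m/s.

1.61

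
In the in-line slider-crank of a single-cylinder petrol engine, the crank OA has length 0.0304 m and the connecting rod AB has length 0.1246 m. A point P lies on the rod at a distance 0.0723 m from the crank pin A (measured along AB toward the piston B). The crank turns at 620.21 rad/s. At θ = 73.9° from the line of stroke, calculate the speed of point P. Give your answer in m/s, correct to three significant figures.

19.0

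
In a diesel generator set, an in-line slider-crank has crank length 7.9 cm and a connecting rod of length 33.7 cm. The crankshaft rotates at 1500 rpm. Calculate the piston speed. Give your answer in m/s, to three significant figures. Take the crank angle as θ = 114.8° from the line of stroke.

ω = 2π·1500/60 = 157.1 rad/s
For an in-line slider-crank, x = r cosθ + √(L² − r² sin²θ), so v = −rω sinθ·[1 + r cosθ/√(L² − r² sin²θ)].
With r = 0.079 m, L = 0.337 m, θ = 114.8°: √(L² − r² sin²θ) = 0.32928 m.
v = −0.079·157.1·0.90778·[1 + 0.079·-0.41945/0.32928] = -10.131 m/s.
|v| = 10.131 m/s.

10.1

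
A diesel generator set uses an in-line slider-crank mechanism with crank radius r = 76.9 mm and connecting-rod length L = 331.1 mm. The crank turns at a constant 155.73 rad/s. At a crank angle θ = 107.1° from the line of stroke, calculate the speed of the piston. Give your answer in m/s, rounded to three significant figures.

ω = 155.7 rad/s
For an in-line slider-crank, x = r cosθ + √(L² − r² sin²θ), so v = −rω sinθ·[1 + r cosθ/√(L² − r² sin²θ)].
With r = 0.0769 m, L = 0.3311 m, θ = 107.1°: √(L² − r² sin²θ) = 0.32284 m.
v = −0.0769·155.7·0.95579·[1 + 0.0769·-0.29404/0.32284] = -10.645 m/s.
|v| = 10.645 m/s.

10.6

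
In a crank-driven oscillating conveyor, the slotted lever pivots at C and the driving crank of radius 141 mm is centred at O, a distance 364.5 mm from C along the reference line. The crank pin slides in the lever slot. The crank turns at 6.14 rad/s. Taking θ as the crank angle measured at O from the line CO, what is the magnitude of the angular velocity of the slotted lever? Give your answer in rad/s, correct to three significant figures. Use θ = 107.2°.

ω = 6.14 rad/s
Crank pin A relative to C: A = (d + r cosθ, r sinθ); lever angle φ = atan2(r sinθ, d + r cosθ).
Differentiating tanφ: φ̇ = rω(d cosθ + r)/(d² + r² + 2dr cosθ).
d² + r² + 2dr cosθ = |CA|² = 0.122346 m²;  d cosθ + r = +0.033214 m.
|ω_lever| = |0.141·6.14·+0.033214| / 0.122346 = 0.23503 rad/s.

0.235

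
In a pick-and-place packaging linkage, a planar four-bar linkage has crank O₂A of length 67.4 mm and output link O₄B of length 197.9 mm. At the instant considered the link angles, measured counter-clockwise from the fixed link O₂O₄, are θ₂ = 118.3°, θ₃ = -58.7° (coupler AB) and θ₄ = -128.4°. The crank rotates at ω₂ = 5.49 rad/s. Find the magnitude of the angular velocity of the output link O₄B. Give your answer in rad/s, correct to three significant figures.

0.104

ω₂ = 5.49 rad/s
Differentiating the loop-closure r₂e^{iθ₂}+r₃e^{iθ₃}=r₁+r₄e^{iθ₄} gives r₂ω₂e^{iθ₂}+r₃ω₃e^{iθ₃}=r₄ω₄e^{iθ₄}.
Eliminating the other unknown: ω₄ = r₂ω₂ sin(θ₂−θ₃) / [r₄ sin(θ₄−θ₃)].
Numerator sine = +0.05234; denominator sine = -0.93789.
Result = 0.0674·5.49·(+0.05234) / (0.1979·(-0.93789)) = -0.10434 rad/s; magnitude 0.10434 rad/s.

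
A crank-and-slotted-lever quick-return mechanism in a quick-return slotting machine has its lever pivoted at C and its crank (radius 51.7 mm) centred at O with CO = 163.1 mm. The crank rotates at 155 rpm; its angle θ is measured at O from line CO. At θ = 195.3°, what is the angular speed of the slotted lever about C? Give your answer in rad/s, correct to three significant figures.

6.81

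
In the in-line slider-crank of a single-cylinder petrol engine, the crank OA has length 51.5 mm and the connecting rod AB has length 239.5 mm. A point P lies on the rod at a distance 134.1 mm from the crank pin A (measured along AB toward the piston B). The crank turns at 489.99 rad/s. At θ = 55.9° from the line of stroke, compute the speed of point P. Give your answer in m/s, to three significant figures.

ω = 490 rad/s.  Crank-pin speed |V_A| = rω = 25.234 m/s, perpendicular to OA.
Rod angle: sinφ = −(r/L) sinθ ⇒ φ = -10.257°; ω_rod = −rω cosθ/√(L²−r²sin²θ) = -60.03 rad/s.
V_P = V_A + ω_rod × AP, with AP = 0.1341 m along the rod.
Components: V_Px = −rω sinθ − a·ω_rod·sinφ = -22.329 m/s;  V_Py = rω cosθ + a·ω_rod·cosφ = +6.2261 m/s.
|V_P| = √(V_Px² + V_Py²) = 23.181 m/s.

23.2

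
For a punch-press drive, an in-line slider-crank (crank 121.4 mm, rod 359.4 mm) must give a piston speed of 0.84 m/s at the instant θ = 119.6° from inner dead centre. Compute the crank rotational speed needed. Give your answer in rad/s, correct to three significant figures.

9.64

For an in-line slider-crank, |v_piston| = rω|sinθ|·[1 + r cosθ/√(L² − r² sin²θ)].
With r = 0.1214 m, L = 0.3594 m, θ = 119.6°: the bracketed kinematic factor |dx/dθ| = 0.087132 m.
ω = v/|dx/dθ| = 0.84/0.087132 = 9.6405 rad/s.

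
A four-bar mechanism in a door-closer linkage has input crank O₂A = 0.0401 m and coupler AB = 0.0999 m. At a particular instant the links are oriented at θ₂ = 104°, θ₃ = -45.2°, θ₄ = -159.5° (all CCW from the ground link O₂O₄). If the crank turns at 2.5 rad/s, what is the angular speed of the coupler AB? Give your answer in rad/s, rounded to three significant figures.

ω₂ = 2.5 rad/s
Differentiating the loop-closure r₂e^{iθ₂}+r₃e^{iθ₃}=r₁+r₄e^{iθ₄} gives r₂ω₂e^{iθ₂}+r₃ω₃e^{iθ₃}=r₄ω₄e^{iθ₄}.
Eliminating the other unknown: ω₃ = r₂ω₂ sin(θ₄−θ₂) / [r₃ sin(θ₃−θ₄)].
Numerator sine = +0.99357; denominator sine = +0.91140.
Result = 0.0401·2.5·(+0.99357) / (0.0999·(+0.91140)) = +1.094 rad/s; magnitude 1.094 rad/s.

1.09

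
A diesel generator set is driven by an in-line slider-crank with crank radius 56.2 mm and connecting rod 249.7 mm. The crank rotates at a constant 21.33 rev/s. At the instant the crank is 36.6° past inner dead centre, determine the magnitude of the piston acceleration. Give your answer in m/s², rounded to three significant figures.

879

ω = 2π·21.3 = 134 rad/s
x(θ) = r cosθ + √(L² − r² sin²θ); with ω constant, a = ω²·d²x/dθ².
d²x/dθ² = −r cosθ − r²(cos2θ)/√u − r⁴ sin²2θ/(4u^{3/2}),  u = L² − r² sin²θ = 0.0612273 m².
Substituting r = 0.0562 m, L = 0.2497 m, θ = 36.6°: d²x/dθ² = -0.048959 m.
a = ω²·d²x/dθ² = (134)²·(-0.048959) = -879.37 m/s²;  |a| = 879.37 m/s².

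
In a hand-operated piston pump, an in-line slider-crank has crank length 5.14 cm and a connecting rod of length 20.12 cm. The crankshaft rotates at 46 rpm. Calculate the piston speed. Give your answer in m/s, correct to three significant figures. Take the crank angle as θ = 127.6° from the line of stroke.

ω = 2π·46/60 = 4.817 rad/s
For an in-line slider-crank, x = r cosθ + √(L² − r² sin²θ), so v = −rω sinθ·[1 + r cosθ/√(L² − r² sin²θ)].
With r = 0.0514 m, L = 0.2012 m, θ = 127.6°: √(L² − r² sin²θ) = 0.19704 m.
v = −0.0514·4.817·0.79229·[1 + 0.0514·-0.61015/0.19704] = -0.16495 m/s.
|v| = 0.16495 m/s.

0.165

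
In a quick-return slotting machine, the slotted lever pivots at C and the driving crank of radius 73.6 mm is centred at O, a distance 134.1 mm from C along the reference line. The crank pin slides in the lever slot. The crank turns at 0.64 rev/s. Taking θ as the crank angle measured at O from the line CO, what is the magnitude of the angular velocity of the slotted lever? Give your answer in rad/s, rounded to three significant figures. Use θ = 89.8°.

0.934

ω = 4.021 rad/s (from 0.64 rev/s).
Crank pin A relative to C: A = (d + r cosθ, r sinθ); lever angle φ = atan2(r sinθ, d + r cosθ).
Differentiating tanφ: φ̇ = rω(d cosθ + r)/(d² + r² + 2dr cosθ).
d² + r² + 2dr cosθ = |CA|² = 0.0234687 m²;  d cosθ + r = +0.074068 m.
|ω_lever| = |0.0736·4.021·+0.074068| / 0.0234687 = 0.93407 rad/s.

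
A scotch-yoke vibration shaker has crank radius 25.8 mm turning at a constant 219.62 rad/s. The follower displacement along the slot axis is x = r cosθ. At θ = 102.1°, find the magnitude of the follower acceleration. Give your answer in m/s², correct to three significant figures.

ω = 219.6 rad/s
x = r cosθ ⇒ ẍ = −rω² cosθ (ω constant).
|a| = rω²|cosθ| = 0.0258·(219.6)²·|cos 102.1°| = 260.85 m/s².

261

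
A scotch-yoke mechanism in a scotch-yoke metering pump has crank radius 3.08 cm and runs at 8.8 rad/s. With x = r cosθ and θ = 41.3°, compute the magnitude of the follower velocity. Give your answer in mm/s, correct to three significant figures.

179

ω = 8.8 rad/s
x = r cosθ ⇒ ẋ = −rω sinθ.
|v| = rω|sinθ| = 0.0308·8.8·|sin 41.3°| = 0.17889 m/s = 178.89 mm/s.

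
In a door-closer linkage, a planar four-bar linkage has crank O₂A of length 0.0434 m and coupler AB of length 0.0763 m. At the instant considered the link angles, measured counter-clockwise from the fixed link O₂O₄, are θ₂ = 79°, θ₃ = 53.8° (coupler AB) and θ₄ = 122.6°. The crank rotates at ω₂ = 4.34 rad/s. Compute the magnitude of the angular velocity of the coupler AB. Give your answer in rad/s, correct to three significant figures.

1.83

ω₂ = 4.34 rad/s
Differentiating the loop-closure r₂e^{iθ₂}+r₃e^{iθ₃}=r₁+r₄e^{iθ₄} gives r₂ω₂e^{iθ₂}+r₃ω₃e^{iθ₃}=r₄ω₄e^{iθ₄}.
Eliminating the other unknown: ω₃ = r₂ω₂ sin(θ₄−θ₂) / [r₃ sin(θ₃−θ₄)].
Numerator sine = +0.68962; denominator sine = -0.93232.
Result = 0.0434·4.34·(+0.68962) / (0.0763·(-0.93232)) = -1.826 rad/s; magnitude 1.826 rad/s.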